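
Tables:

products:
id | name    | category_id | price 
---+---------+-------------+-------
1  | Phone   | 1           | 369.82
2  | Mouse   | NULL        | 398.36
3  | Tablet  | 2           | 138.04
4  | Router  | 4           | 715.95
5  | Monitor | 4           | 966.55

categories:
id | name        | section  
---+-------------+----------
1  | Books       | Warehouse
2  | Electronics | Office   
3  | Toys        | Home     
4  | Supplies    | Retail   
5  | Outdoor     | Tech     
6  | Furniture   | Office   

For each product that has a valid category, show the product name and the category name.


INNER JOIN keeps only products rows whose category_id matches an id in categories. Walk through each product:
  - product 1 (Phone): category_id=1 -> matches Books
  - product 2 (Mouse): category_id=NULL, no match -> dropped
  - product 3 (Tablet): category_id=2 -> matches Electronics
  - product 4 (Router): category_id=4 -> matches Supplies
  - product 5 (Monitor): category_id=4 -> matches Supplies
So 1 of 5 rows is dropped.

SQL:
SELECT a.name, b.name AS category
FROM products a
INNER JOIN categories b ON a.category_id = b.id

Result:
name    | category   
--------+------------
Phone   | Books      
Tablet  | Electronics
Router  | Supplies   
Monitor | Supplies   


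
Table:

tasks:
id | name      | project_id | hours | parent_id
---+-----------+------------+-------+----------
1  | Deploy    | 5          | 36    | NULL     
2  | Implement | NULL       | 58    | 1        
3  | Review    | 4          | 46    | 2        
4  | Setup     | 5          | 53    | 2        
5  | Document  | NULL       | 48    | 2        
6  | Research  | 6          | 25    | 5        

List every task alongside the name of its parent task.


This is a self-join: tasks is joined to a second copy of itself, matching each row's parent_id to another row's id. Use LEFT JOIN so rows with parent_id=NULL are kept.
  - task 1 (Deploy): parent_id=NULL -> NULL
  - task 2 (Implement): parent_id=1 -> Deploy
  - task 3 (Review): parent_id=2 -> Implement
  - task 4 (Setup): parent_id=2 -> Implement
  - task 5 (Document): parent_id=2 -> Implement
  - task 6 (Research): parent_id=5 -> Document

SQL:
SELECT a.name AS item, b.name AS parent
FROM tasks a
LEFT JOIN tasks b ON a.parent_id = b.id

Result:
item      | parent   
----------+----------
Deploy    | NULL     
Implement | Deploy   
Review    | Implement
Setup     | Implement
Document  | Implement
Research  | Document 


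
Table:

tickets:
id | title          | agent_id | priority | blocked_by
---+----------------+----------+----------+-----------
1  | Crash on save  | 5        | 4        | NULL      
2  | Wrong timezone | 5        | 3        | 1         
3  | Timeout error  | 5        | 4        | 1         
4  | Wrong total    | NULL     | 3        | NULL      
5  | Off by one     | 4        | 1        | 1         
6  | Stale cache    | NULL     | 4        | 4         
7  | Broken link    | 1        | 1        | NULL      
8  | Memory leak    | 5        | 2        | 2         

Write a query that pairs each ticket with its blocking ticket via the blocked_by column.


This is a self-join: tickets is joined to a second copy of itself, matching each row's blocked_by to another row's id. Use LEFT JOIN so rows with blocked_by=NULL are kept.
  - ticket 1 (Crash on save): blocked_by=NULL -> NULL
  - ticket 2 (Wrong timezone): blocked_by=1 -> Crash on save
  - ticket 3 (Timeout error): blocked_by=1 -> Crash on save
  - ticket 4 (Wrong total): blocked_by=NULL -> NULL
  - ticket 5 (Off by one): blocked_by=1 -> Crash on save
  - ticket 6 (Stale cache): blocked_by=4 -> Wrong total
  - ticket 7 (Broken link): blocked_by=NULL -> NULL
  - ticket 8 (Memory leak): blocked_by=2 -> Wrong timezone

SQL:
SELECT a.title AS item, b.title AS blocked_by
FROM tickets a
LEFT JOIN tickets b ON a.blocked_by = b.id

Result:
item           | blocked_by    
---------------+---------------
Crash on save  | NULL          
Wrong timezone | Crash on save 
Timeout error  | Crash on save 
Wrong total    | NULL          
Off by one     | Crash on save 
Stale cache    | Wrong total   
Broken link    | NULL          
Memory leak    | Wrong timezone


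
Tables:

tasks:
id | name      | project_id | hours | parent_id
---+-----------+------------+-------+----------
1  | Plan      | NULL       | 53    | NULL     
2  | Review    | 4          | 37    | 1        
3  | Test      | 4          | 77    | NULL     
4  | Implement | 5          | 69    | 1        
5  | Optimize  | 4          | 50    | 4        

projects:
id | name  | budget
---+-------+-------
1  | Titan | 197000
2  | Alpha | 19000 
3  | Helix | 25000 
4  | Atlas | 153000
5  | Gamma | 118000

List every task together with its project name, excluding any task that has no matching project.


INNER JOIN keeps only tasks rows whose project_id matches an id in projects. Walk through each task:
  - task 1 (Plan): project_id=NULL, no match -> dropped
  - task 2 (Review): project_id=4 -> matches Atlas
  - task 3 (Test): project_id=4 -> matches Atlas
  - task 4 (Implement): project_id=5 -> matches Gamma
  - task 5 (Optimize): project_id=4 -> matches Atlas
So 1 of 5 rows is dropped.

SQL:
SELECT a.name, b.name AS project
FROM tasks a
INNER JOIN projects b ON a.project_id = b.id

Result:
name      | project
----------+--------
Review    | Atlas  
Test      | Atlas  
Implement | Gamma  
Optimize  | Atlas  


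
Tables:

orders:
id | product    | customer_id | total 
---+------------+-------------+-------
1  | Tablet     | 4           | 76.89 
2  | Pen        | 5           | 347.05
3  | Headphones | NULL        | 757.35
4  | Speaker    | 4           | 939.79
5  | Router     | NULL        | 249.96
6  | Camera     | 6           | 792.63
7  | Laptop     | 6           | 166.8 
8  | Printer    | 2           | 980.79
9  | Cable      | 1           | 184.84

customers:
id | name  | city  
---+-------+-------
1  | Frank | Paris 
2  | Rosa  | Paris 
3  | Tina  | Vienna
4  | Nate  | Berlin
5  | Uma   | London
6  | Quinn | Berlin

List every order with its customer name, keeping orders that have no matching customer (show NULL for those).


LEFT JOIN keeps every row from orders (the left table); where customer_id has no match in customers, the customer columns become NULL. Walk through each order:
  - order 1 (Tablet): customer_id=4 -> matches Nate
  - order 2 (Pen): customer_id=5 -> matches Uma
  - order 3 (Headphones): customer_id=NULL, no match -> kept with NULL
  - order 4 (Speaker): customer_id=4 -> matches Nate
  - order 5 (Router): customer_id=NULL, no match -> kept with NULL
  - order 6 (Camera): customer_id=6 -> matches Quinn
  - order 7 (Laptop): customer_id=6 -> matches Quinn
  - order 8 (Printer): customer_id=2 -> matches Rosa
  - order 9 (Cable): customer_id=1 -> matches Frank
All 9 rows appear; 2 have NULL customer.

SQL:
SELECT a.product, b.name AS customer
FROM orders a
LEFT JOIN customers b ON a.customer_id = b.id

Result:
product    | customer
-----------+---------
Tablet     | Nate    
Pen        | Uma     
Headphones | NULL    
Speaker    | Nate    
Router     | NULL    
Camera     | Quinn   
Laptop     | Quinn   
Printer    | Rosa    
Cable      | Frank   


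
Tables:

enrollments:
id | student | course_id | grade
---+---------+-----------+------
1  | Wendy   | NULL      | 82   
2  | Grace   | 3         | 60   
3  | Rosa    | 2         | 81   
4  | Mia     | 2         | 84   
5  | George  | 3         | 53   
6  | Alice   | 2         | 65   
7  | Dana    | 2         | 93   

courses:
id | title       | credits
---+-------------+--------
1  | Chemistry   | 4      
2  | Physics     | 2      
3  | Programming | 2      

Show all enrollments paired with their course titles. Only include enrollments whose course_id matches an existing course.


INNER JOIN keeps only enrollments rows whose course_id matches an id in courses. Walk through each enrollment:
  - enrollment 1 (Wendy): course_id=NULL, no match -> dropped
  - enrollment 2 (Grace): course_id=3 -> matches Programming
  - enrollment 3 (Rosa): course_id=2 -> matches Physics
  - enrollment 4 (Mia): course_id=2 -> matches Physics
  - enrollment 5 (George): course_id=3 -> matches Programming
  - enrollment 6 (Alice): course_id=2 -> matches Physics
  - enrollment 7 (Dana): course_id=2 -> matches Physics
So 1 of 7 rows is dropped.

SQL:
SELECT a.student, b.title AS course
FROM enrollments a
INNER JOIN courses b ON a.course_id = b.id

Result:
student | course     
--------+------------
Grace   | Programming
Rosa    | Physics    
Mia     | Physics    
George  | Programming
Alice   | Physics    
Dana    | Physics    


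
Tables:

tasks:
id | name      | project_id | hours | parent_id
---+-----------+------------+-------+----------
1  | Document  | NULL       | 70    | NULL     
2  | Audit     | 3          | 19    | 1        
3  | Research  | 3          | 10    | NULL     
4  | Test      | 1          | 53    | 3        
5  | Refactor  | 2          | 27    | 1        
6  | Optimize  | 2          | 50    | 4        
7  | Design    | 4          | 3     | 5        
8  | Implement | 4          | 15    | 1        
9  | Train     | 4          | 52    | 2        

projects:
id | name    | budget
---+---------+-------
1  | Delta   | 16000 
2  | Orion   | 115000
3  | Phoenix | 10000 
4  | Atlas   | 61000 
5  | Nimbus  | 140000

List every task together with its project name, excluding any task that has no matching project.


INNER JOIN keeps only tasks rows whose project_id matches an id in projects. Walk through each task:
  - task 1 (Document): project_id=NULL, no match -> dropped
  - task 2 (Audit): project_id=3 -> matches Phoenix
  - task 3 (Research): project_id=3 -> matches Phoenix
  - task 4 (Test): project_id=1 -> matches Delta
  - task 5 (Refactor): project_id=2 -> matches Orion
  - task 6 (Optimize): project_id=2 -> matches Orion
  - task 7 (Design): project_id=4 -> matches Atlas
  - task 8 (Implement): project_id=4 -> matches Atlas
  - task 9 (Train): project_id=4 -> matches Atlas
So 1 of 9 rows is dropped.

SQL:
SELECT a.name, b.name AS project
FROM tasks a
INNER JOIN projects b ON a.project_id = b.id

Result:
name      | project
----------+--------
Audit     | Phoenix
Research  | Phoenix
Test      | Delta  
Refactor  | Orion  
Optimize  | Orion  
Design    | Atlas  
Implement | Atlas  
Train     | Atlas  


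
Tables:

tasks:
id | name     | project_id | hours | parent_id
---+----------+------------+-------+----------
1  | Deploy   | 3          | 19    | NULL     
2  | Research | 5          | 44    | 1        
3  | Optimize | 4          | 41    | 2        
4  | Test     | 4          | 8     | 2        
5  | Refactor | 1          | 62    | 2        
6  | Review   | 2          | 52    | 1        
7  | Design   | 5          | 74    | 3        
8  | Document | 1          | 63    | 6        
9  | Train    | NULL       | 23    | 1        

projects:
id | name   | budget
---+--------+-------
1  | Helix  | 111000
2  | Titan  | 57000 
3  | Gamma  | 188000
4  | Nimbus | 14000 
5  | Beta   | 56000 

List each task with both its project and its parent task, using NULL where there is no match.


Two LEFT JOINs from the same base table tasks: one to projects via project_id, one to tasks itself via parent_id. Both are LEFT so every task is preserved.
Match against projects:
  - task 1 (Deploy): project_id=3 -> matches Gamma
  - task 2 (Research): project_id=5 -> matches Beta
  - task 3 (Optimize): project_id=4 -> matches Nimbus
  - task 4 (Test): project_id=4 -> matches Nimbus
  - task 5 (Refactor): project_id=1 -> matches Helix
  - task 6 (Review): project_id=2 -> matches Titan
  - task 7 (Design): project_id=5 -> matches Beta
  - task 8 (Document): project_id=1 -> matches Helix
  - task 9 (Train): project_id=NULL, no match -> kept with NULL
Match against tasks (self):
  - task 1 (Deploy): parent_id=NULL -> NULL
  - task 2 (Research): parent_id=1 -> Deploy
  - task 3 (Optimize): parent_id=2 -> Research
  - task 4 (Test): parent_id=2 -> Research
  - task 5 (Refactor): parent_id=2 -> Research
  - task 6 (Review): parent_id=1 -> Deploy
  - task 7 (Design): parent_id=3 -> Optimize
  - task 8 (Document): parent_id=6 -> Review
  - task 9 (Train): parent_id=1 -> Deploy

SQL:
SELECT a.name, b.name AS project, c.name AS parent
FROM tasks a
LEFT JOIN projects b ON a.project_id = b.id
LEFT JOIN tasks c ON a.parent_id = c.id

Result:
name     | project | parent  
---------+---------+---------
Deploy   | Gamma   | NULL    
Research | Beta    | Deploy  
Optimize | Nimbus  | Research
Test     | Nimbus  | Research
Refactor | Helix   | Research
Review   | Titan   | Deploy  
Design   | Beta    | Optimize
Document | Helix   | Review  
Train    | NULL    | Deploy  


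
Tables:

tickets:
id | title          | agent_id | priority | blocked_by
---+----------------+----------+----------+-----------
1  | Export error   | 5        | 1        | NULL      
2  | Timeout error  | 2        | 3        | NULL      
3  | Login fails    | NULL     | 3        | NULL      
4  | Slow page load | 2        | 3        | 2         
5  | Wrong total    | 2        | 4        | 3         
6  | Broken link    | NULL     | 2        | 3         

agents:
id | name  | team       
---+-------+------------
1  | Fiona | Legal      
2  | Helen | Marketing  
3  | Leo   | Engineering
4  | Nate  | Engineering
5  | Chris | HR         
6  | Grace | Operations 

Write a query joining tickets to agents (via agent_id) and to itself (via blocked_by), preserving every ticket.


Two LEFT JOINs from the same base table tickets: one to agents via agent_id, one to tickets itself via blocked_by. Both are LEFT so every ticket is preserved.
Match against agents:
  - ticket 1 (Export error): agent_id=5 -> matches Chris
  - ticket 2 (Timeout error): agent_id=2 -> matches Helen
  - ticket 3 (Login fails): agent_id=NULL, no match -> kept with NULL
  - ticket 4 (Slow page load): agent_id=2 -> matches Helen
  - ticket 5 (Wrong total): agent_id=2 -> matches Helen
  - ticket 6 (Broken link): agent_id=NULL, no match -> kept with NULL
Match against tickets (self):
  - ticket 1 (Export error): blocked_by=NULL -> NULL
  - ticket 2 (Timeout error): blocked_by=NULL -> NULL
  - ticket 3 (Login fails): blocked_by=NULL -> NULL
  - ticket 4 (Slow page load): blocked_by=2 -> Timeout error
  - ticket 5 (Wrong total): blocked_by=3 -> Login fails
  - ticket 6 (Broken link): blocked_by=3 -> Login fails

SQL:
SELECT a.title, b.name AS agent, c.title AS blocked_by
FROM tickets a
LEFT JOIN agents b ON a.agent_id = b.id
LEFT JOIN tickets c ON a.blocked_by = c.id

Result:
title          | agent | blocked_by   
---------------+-------+--------------
Export error   | Chris | NULL         
Timeout error  | Helen | NULL         
Login fails    | NULL  | NULL         
Slow page load | Helen | Timeout error
Wrong total    | Helen | Login fails  
Broken link    | NULL  | Login fails  


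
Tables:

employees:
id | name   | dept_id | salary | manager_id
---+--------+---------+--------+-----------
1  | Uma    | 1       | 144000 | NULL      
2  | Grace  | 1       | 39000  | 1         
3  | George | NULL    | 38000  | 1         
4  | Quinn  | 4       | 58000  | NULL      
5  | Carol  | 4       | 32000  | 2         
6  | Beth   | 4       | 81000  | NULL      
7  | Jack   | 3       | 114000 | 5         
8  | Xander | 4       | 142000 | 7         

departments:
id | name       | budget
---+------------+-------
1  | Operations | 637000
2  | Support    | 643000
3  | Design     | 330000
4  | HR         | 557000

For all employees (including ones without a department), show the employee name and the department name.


LEFT JOIN keeps every row from employees (the left table); where dept_id has no match in departments, the department columns become NULL. Walk through each employee:
  - employee 1 (Uma): dept_id=1 -> matches Operations
  - employee 2 (Grace): dept_id=1 -> matches Operations
  - employee 3 (George): dept_id=NULL, no match -> kept with NULL
  - employee 4 (Quinn): dept_id=4 -> matches HR
  - employee 5 (Carol): dept_id=4 -> matches HR
  - employee 6 (Beth): dept_id=4 -> matches HR
  - employee 7 (Jack): dept_id=3 -> matches Design
  - employee 8 (Xander): dept_id=4 -> matches HR
All 8 rows appear; 1 has NULL department.

SQL:
SELECT a.name, b.name AS department
FROM employees a
LEFT JOIN departments b ON a.dept_id = b.id

Result:
name   | department
-------+-----------
Uma    | Operations
Grace  | Operations
George | NULL      
Quinn  | HR        
Carol  | HR        
Beth   | HR        
Jack   | Design    
Xander | HR        


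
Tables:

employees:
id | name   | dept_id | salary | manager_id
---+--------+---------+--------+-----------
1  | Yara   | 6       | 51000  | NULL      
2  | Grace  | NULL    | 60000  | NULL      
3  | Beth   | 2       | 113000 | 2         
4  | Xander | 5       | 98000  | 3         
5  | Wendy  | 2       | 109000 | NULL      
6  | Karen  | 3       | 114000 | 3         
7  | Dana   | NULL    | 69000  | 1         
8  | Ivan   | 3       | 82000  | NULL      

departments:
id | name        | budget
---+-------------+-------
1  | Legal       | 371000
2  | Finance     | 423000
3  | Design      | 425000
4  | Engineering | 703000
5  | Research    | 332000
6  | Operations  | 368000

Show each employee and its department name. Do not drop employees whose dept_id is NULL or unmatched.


LEFT JOIN keeps every row from employees (the left table); where dept_id has no match in departments, the department columns become NULL. Walk through each employee:
  - employee 1 (Yara): dept_id=6 -> matches Operations
  - employee 2 (Grace): dept_id=NULL, no match -> kept with NULL
  - employee 3 (Beth): dept_id=2 -> matches Finance
  - employee 4 (Xander): dept_id=5 -> matches Research
  - employee 5 (Wendy): dept_id=2 -> matches Finance
  - employee 6 (Karen): dept_id=3 -> matches Design
  - employee 7 (Dana): dept_id=NULL, no match -> kept with NULL
  - employee 8 (Ivan): dept_id=3 -> matches Design
All 8 rows appear; 2 have NULL department.

SQL:
SELECT a.name, b.name AS department
FROM employees a
LEFT JOIN departments b ON a.dept_id = b.id

Result:
name   | department
-------+-----------
Yara   | Operations
Grace  | NULL      
Beth   | Finance   
Xander | Research  
Wendy  | Finance   
Karen  | Design    
Dana   | NULL      
Ivan   | Design    


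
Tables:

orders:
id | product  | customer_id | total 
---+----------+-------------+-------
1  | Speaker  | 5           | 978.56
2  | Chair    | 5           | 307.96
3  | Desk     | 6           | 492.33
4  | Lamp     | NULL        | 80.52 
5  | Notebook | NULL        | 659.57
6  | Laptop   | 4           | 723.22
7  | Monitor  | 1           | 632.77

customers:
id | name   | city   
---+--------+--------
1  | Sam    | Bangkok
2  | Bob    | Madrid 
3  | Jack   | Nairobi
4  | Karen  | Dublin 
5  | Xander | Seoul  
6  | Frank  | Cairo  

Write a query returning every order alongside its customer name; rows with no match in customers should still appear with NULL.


LEFT JOIN keeps every row from orders (the left table); where customer_id has no match in customers, the customer columns become NULL. Walk through each order:
  - order 1 (Speaker): customer_id=5 -> matches Xander
  - order 2 (Chair): customer_id=5 -> matches Xander
  - order 3 (Desk): customer_id=6 -> matches Frank
  - order 4 (Lamp): customer_id=NULL, no match -> kept with NULL
  - order 5 (Notebook): customer_id=NULL, no match -> kept with NULL
  - order 6 (Laptop): customer_id=4 -> matches Karen
  - order 7 (Monitor): customer_id=1 -> matches Sam
All 7 rows appear; 2 have NULL customer.

SQL:
SELECT a.product, b.name AS customer
FROM orders a
LEFT JOIN customers b ON a.customer_id = b.id

Result:
product  | customer
---------+---------
Speaker  | Xander  
Chair    | Xander  
Desk     | Frank   
Lamp     | NULL    
Notebook | NULL    
Laptop   | Karen   
Monitor  | Sam     


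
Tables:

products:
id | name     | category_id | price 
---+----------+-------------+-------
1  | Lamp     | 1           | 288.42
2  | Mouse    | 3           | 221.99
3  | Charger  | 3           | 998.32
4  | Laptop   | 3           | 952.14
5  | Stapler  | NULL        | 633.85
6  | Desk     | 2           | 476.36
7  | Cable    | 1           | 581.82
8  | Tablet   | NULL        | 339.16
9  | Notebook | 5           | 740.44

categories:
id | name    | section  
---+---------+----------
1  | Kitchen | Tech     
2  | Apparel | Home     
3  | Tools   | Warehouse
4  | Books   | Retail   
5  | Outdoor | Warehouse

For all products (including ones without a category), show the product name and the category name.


LEFT JOIN keeps every row from products (the left table); where category_id has no match in categories, the category columns become NULL. Walk through each product:
  - product 1 (Lamp): category_id=1 -> matches Kitchen
  - product 2 (Mouse): category_id=3 -> matches Tools
  - product 3 (Charger): category_id=3 -> matches Tools
  - product 4 (Laptop): category_id=3 -> matches Tools
  - product 5 (Stapler): category_id=NULL, no match -> kept with NULL
  - product 6 (Desk): category_id=2 -> matches Apparel
  - product 7 (Cable): category_id=1 -> matches Kitchen
  - product 8 (Tablet): category_id=NULL, no match -> kept with NULL
  - product 9 (Notebook): category_id=5 -> matches Outdoor
All 9 rows appear; 2 have NULL category.

SQL:
SELECT a.name, b.name AS category
FROM products a
LEFT JOIN categories b ON a.category_id = b.id

Result:
name     | category
---------+---------
Lamp     | Kitchen 
Mouse    | Tools   
Charger  | Tools   
Laptop   | Tools   
Stapler  | NULL    
Desk     | Apparel 
Cable    | Kitchen 
Tablet   | NULL    
Notebook | Outdoor 


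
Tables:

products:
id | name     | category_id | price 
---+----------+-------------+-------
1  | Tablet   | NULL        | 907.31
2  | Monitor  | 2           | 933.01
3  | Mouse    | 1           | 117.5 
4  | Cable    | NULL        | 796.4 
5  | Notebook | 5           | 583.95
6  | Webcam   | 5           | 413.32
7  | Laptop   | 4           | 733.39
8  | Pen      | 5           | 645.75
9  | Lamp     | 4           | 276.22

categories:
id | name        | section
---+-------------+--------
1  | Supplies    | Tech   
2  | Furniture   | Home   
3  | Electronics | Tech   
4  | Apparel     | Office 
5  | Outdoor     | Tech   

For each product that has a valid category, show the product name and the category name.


INNER JOIN keeps only products rows whose category_id matches an id in categories. Walk through each product:
  - product 1 (Tablet): category_id=NULL, no match -> dropped
  - product 2 (Monitor): category_id=2 -> matches Furniture
  - product 3 (Mouse): category_id=1 -> matches Supplies
  - product 4 (Cable): category_id=NULL, no match -> dropped
  - product 5 (Notebook): category_id=5 -> matches Outdoor
  - product 6 (Webcam): category_id=5 -> matches Outdoor
  - product 7 (Laptop): category_id=4 -> matches Apparel
  - product 8 (Pen): category_id=5 -> matches Outdoor
  - product 9 (Lamp): category_id=4 -> matches Apparel
So 2 of 9 rows are dropped.

SQL:
SELECT a.name, b.name AS category
FROM products a
INNER JOIN categories b ON a.category_id = b.id

Result:
name     | category 
---------+----------
Monitor  | Furniture
Mouse    | Supplies 
Notebook | Outdoor  
Webcam   | Outdoor  
Laptop   | Apparel  
Pen      | Outdoor  
Lamp     | Apparel  


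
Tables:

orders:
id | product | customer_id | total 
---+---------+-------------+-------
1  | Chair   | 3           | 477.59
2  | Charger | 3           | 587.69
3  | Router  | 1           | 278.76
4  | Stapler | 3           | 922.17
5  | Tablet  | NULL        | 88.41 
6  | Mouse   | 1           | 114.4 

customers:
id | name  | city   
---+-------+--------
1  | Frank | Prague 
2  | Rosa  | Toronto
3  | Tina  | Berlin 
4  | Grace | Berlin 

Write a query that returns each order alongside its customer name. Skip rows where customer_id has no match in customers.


INNER JOIN keeps only orders rows whose customer_id matches an id in customers. Walk through each order:
  - order 1 (Chair): customer_id=3 -> matches Tina
  - order 2 (Charger): customer_id=3 -> matches Tina
  - order 3 (Router): customer_id=1 -> matches Frank
  - order 4 (Stapler): customer_id=3 -> matches Tina
  - order 5 (Tablet): customer_id=NULL, no match -> dropped
  - order 6 (Mouse): customer_id=1 -> matches Frank
So 1 of 6 rows is dropped.

SQL:
SELECT a.product, b.name AS customer
FROM orders a
INNER JOIN customers b ON a.customer_id = b.id

Result:
product | customer
--------+---------
Chair   | Tina    
Charger | Tina    
Router  | Frank   
Stapler | Tina    
Mouse   | Frank   


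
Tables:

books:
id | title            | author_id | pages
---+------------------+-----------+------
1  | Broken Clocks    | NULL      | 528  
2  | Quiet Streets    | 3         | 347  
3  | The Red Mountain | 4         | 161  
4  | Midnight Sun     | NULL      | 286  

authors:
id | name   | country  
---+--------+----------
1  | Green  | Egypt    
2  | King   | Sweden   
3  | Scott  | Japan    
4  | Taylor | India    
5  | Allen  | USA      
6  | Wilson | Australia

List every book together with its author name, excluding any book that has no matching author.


INNER JOIN keeps only books rows whose author_id matches an id in authors. Walk through each book:
  - book 1 (Broken Clocks): author_id=NULL, no match -> dropped
  - book 2 (Quiet Streets): author_id=3 -> matches Scott
  - book 3 (The Red Mountain): author_id=4 -> matches Taylor
  - book 4 (Midnight Sun): author_id=NULL, no match -> dropped
So 2 of 4 rows are dropped.

SQL:
SELECT a.title, b.name AS author
FROM books a
INNER JOIN authors b ON a.author_id = b.id

Result:
title            | author
-----------------+-------
Quiet Streets    | Scott 
The Red Mountain | Taylor


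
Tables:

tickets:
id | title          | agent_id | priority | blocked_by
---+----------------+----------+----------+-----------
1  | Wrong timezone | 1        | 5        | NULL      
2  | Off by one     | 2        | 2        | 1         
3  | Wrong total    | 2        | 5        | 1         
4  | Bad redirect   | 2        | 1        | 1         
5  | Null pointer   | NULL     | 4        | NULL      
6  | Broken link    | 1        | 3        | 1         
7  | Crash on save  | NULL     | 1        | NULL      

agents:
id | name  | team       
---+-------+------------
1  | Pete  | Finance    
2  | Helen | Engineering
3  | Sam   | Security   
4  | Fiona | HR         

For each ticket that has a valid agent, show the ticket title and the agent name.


INNER JOIN keeps only tickets rows whose agent_id matches an id in agents. Walk through each ticket:
  - ticket 1 (Wrong timezone): agent_id=1 -> matches Pete
  - ticket 2 (Off by one): agent_id=2 -> matches Helen
  - ticket 3 (Wrong total): agent_id=2 -> matches Helen
  - ticket 4 (Bad redirect): agent_id=2 -> matches Helen
  - ticket 5 (Null pointer): agent_id=NULL, no match -> dropped
  - ticket 6 (Broken link): agent_id=1 -> matches Pete
  - ticket 7 (Crash on save): agent_id=NULL, no match -> dropped
So 2 of 7 rows are dropped.

SQL:
SELECT a.title, b.name AS agent
FROM tickets a
INNER JOIN agents b ON a.agent_id = b.id

Result:
title          | agent
---------------+------
Wrong timezone | Pete 
Off by one     | Helen
Wrong total    | Helen
Bad redirect   | Helen
Broken link    | Pete 


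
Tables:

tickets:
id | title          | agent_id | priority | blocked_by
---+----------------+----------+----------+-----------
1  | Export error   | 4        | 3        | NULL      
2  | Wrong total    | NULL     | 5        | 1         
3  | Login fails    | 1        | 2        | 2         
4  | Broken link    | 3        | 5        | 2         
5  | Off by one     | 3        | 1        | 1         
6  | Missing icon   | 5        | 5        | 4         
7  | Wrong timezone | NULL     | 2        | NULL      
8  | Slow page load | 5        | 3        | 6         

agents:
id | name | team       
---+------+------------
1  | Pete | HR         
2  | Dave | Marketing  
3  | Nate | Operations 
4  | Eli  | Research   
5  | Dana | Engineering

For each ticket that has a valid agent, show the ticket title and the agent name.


INNER JOIN keeps only tickets rows whose agent_id matches an id in agents. Walk through each ticket:
  - ticket 1 (Export error): agent_id=4 -> matches Eli
  - ticket 2 (Wrong total): agent_id=NULL, no match -> dropped
  - ticket 3 (Login fails): agent_id=1 -> matches Pete
  - ticket 4 (Broken link): agent_id=3 -> matches Nate
  - ticket 5 (Off by one): agent_id=3 -> matches Nate
  - ticket 6 (Missing icon): agent_id=5 -> matches Dana
  - ticket 7 (Wrong timezone): agent_id=NULL, no match -> dropped
  - ticket 8 (Slow page load): agent_id=5 -> matches Dana
So 2 of 8 rows are dropped.

SQL:
SELECT a.title, b.name AS agent
FROM tickets a
INNER JOIN agents b ON a.agent_id = b.id

Result:
title          | agent
---------------+------
Export error   | Eli  
Login fails    | Pete 
Broken link    | Nate 
Off by one     | Nate 
Missing icon   | Dana 
Slow page load | Dana 


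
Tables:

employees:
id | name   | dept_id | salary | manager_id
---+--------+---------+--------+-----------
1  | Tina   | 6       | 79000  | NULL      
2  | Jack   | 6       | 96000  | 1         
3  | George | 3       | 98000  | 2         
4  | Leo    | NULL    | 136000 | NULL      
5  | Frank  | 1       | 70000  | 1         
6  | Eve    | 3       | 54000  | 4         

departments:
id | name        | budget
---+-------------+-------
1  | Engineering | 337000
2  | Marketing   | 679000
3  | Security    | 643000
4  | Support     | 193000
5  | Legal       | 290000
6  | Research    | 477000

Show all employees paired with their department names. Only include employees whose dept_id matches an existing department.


INNER JOIN keeps only employees rows whose dept_id matches an id in departments. Walk through each employee:
  - employee 1 (Tina): dept_id=6 -> matches Research
  - employee 2 (Jack): dept_id=6 -> matches Research
  - employee 3 (George): dept_id=3 -> matches Security
  - employee 4 (Leo): dept_id=NULL, no match -> dropped
  - employee 5 (Frank): dept_id=1 -> matches Engineering
  - employee 6 (Eve): dept_id=3 -> matches Security
So 1 of 6 rows is dropped.

SQL:
SELECT a.name, b.name AS department
FROM employees a
INNER JOIN departments b ON a.dept_id = b.id

Result:
name   | department 
-------+------------
Tina   | Research   
Jack   | Research   
George | Security   
Frank  | Engineering
Eve    | Security   


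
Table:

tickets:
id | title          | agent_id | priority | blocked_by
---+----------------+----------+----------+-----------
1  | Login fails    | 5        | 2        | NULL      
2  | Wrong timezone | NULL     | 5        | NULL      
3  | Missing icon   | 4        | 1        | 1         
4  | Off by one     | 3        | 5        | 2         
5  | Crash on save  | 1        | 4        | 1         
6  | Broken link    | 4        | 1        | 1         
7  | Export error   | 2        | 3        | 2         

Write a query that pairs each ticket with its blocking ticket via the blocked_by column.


This is a self-join: tickets is joined to a second copy of itself, matching each row's blocked_by to another row's id. Use LEFT JOIN so rows with blocked_by=NULL are kept.
  - ticket 1 (Login fails): blocked_by=NULL -> NULL
  - ticket 2 (Wrong timezone): blocked_by=NULL -> NULL
  - ticket 3 (Missing icon): blocked_by=1 -> Login fails
  - ticket 4 (Off by one): blocked_by=2 -> Wrong timezone
  - ticket 5 (Crash on save): blocked_by=1 -> Login fails
  - ticket 6 (Broken link): blocked_by=1 -> Login fails
  - ticket 7 (Export error): blocked_by=2 -> Wrong timezone

SQL:
SELECT a.title AS item, b.title AS blocked_by
FROM tickets a
LEFT JOIN tickets b ON a.blocked_by = b.id

Result:
item           | blocked_by    
---------------+---------------
Login fails    | NULL          
Wrong timezone | NULL          
Missing icon   | Login fails   
Off by one     | Wrong timezone
Crash on save  | Login fails   
Broken link    | Login fails   
Export error   | Wrong timezone


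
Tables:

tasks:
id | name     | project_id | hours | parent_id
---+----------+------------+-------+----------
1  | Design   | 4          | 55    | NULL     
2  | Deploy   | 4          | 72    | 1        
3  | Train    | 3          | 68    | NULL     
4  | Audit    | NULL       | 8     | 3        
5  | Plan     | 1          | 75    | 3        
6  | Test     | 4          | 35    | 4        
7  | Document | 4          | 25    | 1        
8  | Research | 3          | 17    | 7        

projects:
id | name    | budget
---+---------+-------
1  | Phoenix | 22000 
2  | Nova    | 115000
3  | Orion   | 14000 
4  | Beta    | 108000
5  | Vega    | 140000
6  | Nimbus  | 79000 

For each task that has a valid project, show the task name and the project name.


INNER JOIN keeps only tasks rows whose project_id matches an id in projects. Walk through each task:
  - task 1 (Design): project_id=4 -> matches Beta
  - task 2 (Deploy): project_id=4 -> matches Beta
  - task 3 (Train): project_id=3 -> matches Orion
  - task 4 (Audit): project_id=NULL, no match -> dropped
  - task 5 (Plan): project_id=1 -> matches Phoenix
  - task 6 (Test): project_id=4 -> matches Beta
  - task 7 (Document): project_id=4 -> matches Beta
  - task 8 (Research): project_id=3 -> matches Orion
So 1 of 8 rows is dropped.

SQL:
SELECT a.name, b.name AS project
FROM tasks a
INNER JOIN projects b ON a.project_id = b.id

Result:
name     | project
---------+--------
Design   | Beta   
Deploy   | Beta   
Train    | Orion  
Plan     | Phoenix
Test     | Beta   
Document | Beta   
Research | Orion  


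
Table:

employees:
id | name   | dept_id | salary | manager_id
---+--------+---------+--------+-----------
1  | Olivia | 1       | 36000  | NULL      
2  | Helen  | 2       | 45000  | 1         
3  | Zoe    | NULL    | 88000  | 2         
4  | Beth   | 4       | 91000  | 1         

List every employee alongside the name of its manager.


This is a self-join: employees is joined to a second copy of itself, matching each row's manager_id to another row's id. Use LEFT JOIN so rows with manager_id=NULL are kept.
  - employee 1 (Olivia): manager_id=NULL -> NULL
  - employee 2 (Helen): manager_id=1 -> Olivia
  - employee 3 (Zoe): manager_id=2 -> Helen
  - employee 4 (Beth): manager_id=1 -> Olivia

SQL:
SELECT a.name AS item, b.name AS manager
FROM employees a
LEFT JOIN employees b ON a.manager_id = b.id

Result:
item   | manager
-------+--------
Olivia | NULL   
Helen  | Olivia 
Zoe    | Helen  
Beth   | Olivia 


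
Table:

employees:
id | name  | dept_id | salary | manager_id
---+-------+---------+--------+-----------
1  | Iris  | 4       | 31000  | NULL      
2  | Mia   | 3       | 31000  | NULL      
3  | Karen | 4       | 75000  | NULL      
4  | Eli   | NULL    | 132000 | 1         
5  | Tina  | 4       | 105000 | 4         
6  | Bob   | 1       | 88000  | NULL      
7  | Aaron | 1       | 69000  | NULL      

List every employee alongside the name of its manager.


This is a self-join: employees is joined to a second copy of itself, matching each row's manager_id to another row's id. Use LEFT JOIN so rows with manager_id=NULL are kept.
  - employee 1 (Iris): manager_id=NULL -> NULL
  - employee 2 (Mia): manager_id=NULL -> NULL
  - employee 3 (Karen): manager_id=NULL -> NULL
  - employee 4 (Eli): manager_id=1 -> Iris
  - employee 5 (Tina): manager_id=4 -> Eli
  - employee 6 (Bob): manager_id=NULL -> NULL
  - employee 7 (Aaron): manager_id=NULL -> NULL

SQL:
SELECT a.name AS item, b.name AS manager
FROM employees a
LEFT JOIN employees b ON a.manager_id = b.id

Result:
item  | manager
------+--------
Iris  | NULL   
Mia   | NULL   
Karen | NULL   
Eli   | Iris   
Tina  | Eli    
Bob   | NULL   
Aaron | NULL   


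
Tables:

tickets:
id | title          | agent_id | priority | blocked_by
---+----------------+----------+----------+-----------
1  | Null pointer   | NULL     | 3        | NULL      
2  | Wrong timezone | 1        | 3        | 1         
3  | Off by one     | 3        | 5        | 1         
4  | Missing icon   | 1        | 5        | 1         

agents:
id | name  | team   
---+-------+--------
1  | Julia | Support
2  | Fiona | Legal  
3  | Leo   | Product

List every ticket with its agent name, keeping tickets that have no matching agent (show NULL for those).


LEFT JOIN keeps every row from tickets (the left table); where agent_id has no match in agents, the agent columns become NULL. Walk through each ticket:
  - ticket 1 (Null pointer): agent_id=NULL, no match -> kept with NULL
  - ticket 2 (Wrong timezone): agent_id=1 -> matches Julia
  - ticket 3 (Off by one): agent_id=3 -> matches Leo
  - ticket 4 (Missing icon): agent_id=1 -> matches Julia
All 4 rows appear; 1 has NULL agent.

SQL:
SELECT a.title, b.name AS agent
FROM tickets a
LEFT JOIN agents b ON a.agent_id = b.id

Result:
title          | agent
---------------+------
Null pointer   | NULL 
Wrong timezone | Julia
Off by one     | Leo  
Missing icon   | Julia


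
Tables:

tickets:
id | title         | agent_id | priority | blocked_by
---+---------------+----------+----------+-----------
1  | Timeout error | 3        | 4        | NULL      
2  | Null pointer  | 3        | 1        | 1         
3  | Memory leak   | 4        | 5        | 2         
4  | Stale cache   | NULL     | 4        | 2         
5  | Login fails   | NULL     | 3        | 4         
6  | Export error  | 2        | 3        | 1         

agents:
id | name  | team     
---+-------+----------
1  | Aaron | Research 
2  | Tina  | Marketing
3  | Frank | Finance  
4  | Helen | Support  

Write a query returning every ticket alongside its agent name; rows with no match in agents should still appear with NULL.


LEFT JOIN keeps every row from tickets (the left table); where agent_id has no match in agents, the agent columns become NULL. Walk through each ticket:
  - ticket 1 (Timeout error): agent_id=3 -> matches Frank
  - ticket 2 (Null pointer): agent_id=3 -> matches Frank
  - ticket 3 (Memory leak): agent_id=4 -> matches Helen
  - ticket 4 (Stale cache): agent_id=NULL, no match -> kept with NULL
  - ticket 5 (Login fails): agent_id=NULL, no match -> kept with NULL
  - ticket 6 (Export error): agent_id=2 -> matches Tina
All 6 rows appear; 2 have NULL agent.

SQL:
SELECT a.title, b.name AS agent
FROM tickets a
LEFT JOIN agents b ON a.agent_id = b.id

Result:
title         | agent
--------------+------
Timeout error | Frank
Null pointer  | Frank
Memory leak   | Helen
Stale cache   | NULL 
Login fails   | NULL 
Export error  | Tina 


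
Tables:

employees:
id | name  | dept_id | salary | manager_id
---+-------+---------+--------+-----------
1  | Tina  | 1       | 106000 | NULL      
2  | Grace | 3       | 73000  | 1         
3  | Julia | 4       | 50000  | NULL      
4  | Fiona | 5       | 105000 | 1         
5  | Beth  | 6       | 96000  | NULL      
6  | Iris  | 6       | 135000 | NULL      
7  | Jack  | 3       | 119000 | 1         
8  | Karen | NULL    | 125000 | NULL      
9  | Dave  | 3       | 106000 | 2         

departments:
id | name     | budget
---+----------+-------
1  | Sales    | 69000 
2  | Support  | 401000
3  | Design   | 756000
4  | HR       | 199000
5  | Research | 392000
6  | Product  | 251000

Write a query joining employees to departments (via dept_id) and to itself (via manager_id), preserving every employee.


Two LEFT JOINs from the same base table employees: one to departments via dept_id, one to employees itself via manager_id. Both are LEFT so every employee is preserved.
Match against departments:
  - employee 1 (Tina): dept_id=1 -> matches Sales
  - employee 2 (Grace): dept_id=3 -> matches Design
  - employee 3 (Julia): dept_id=4 -> matches HR
  - employee 4 (Fiona): dept_id=5 -> matches Research
  - employee 5 (Beth): dept_id=6 -> matches Product
  - employee 6 (Iris): dept_id=6 -> matches Product
  - employee 7 (Jack): dept_id=3 -> matches Design
  - employee 8 (Karen): dept_id=NULL, no match -> kept with NULL
  - employee 9 (Dave): dept_id=3 -> matches Design
Match against employees (self):
  - employee 1 (Tina): manager_id=NULL -> NULL
  - employee 2 (Grace): manager_id=1 -> Tina
  - employee 3 (Julia): manager_id=NULL -> NULL
  - employee 4 (Fiona): manager_id=1 -> Tina
  - employee 5 (Beth): manager_id=NULL -> NULL
  - employee 6 (Iris): manager_id=NULL -> NULL
  - employee 7 (Jack): manager_id=1 -> Tina
  - employee 8 (Karen): manager_id=NULL -> NULL
  - employee 9 (Dave): manager_id=2 -> Grace

SQL:
SELECT a.name, b.name AS department, c.name AS manager
FROM employees a
LEFT JOIN departments b ON a.dept_id = b.id
LEFT JOIN employees c ON a.manager_id = c.id

Result:
name  | department | manager
------+------------+--------
Tina  | Sales      | NULL   
Grace | Design     | Tina   
Julia | HR         | NULL   
Fiona | Research   | Tina   
Beth  | Product    | NULL   
Iris  | Product    | NULL   
Jack  | Design     | Tina   
Karen | NULL       | NULL   
Dave  | Design     | Grace  
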